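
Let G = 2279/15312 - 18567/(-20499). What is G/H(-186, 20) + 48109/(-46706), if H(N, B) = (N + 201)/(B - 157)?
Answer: -7104791069561/666368700624 ≈ -10.662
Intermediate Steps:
G = 110338375/104626896 (G = 2279*(1/15312) - 18567*(-1/20499) = 2279/15312 + 6189/6833 = 110338375/104626896 ≈ 1.0546)
H(N, B) = (201 + N)/(-157 + B)
G/H(-186, 20) + 48109/(-46706) = 110338375/(104626896*(((201 - 186)/(-157 + 20)))) + 48109/(-46706) = 110338375/(104626896*((15/(-137)))) + 48109*(-1/46706) = 110338375/(104626896*((-1/137*15))) - 48109/46706 = 110338375/(104626896*(-15/137)) - 48109/46706 = (110338375/104626896)*(-137/15) - 48109/46706 = -3023271475/313880688 - 48109/46706 = -7104791069561/666368700624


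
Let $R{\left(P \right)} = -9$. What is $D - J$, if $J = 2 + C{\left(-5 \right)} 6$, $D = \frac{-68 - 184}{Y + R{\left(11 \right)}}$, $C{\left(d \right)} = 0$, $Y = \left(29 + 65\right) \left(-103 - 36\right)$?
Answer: $- \frac{25898}{13075} \approx -1.9807$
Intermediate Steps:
$Y = -13066$ ($Y = 94 \left(-139\right) = -13066$)
$D = \frac{252}{13075}$ ($D = \frac{-68 - 184}{-13066 - 9} = - \frac{252}{-13075} = \left(-252\right) \left(- \frac{1}{13075}\right) = \frac{252}{13075} \approx 0.019273$)
$J = 2$ ($J = 2 + 0 \cdot 6 = 2 + 0 = 2$)
$D - J = \frac{252}{13075} - 2 = - \frac{25898}{13075}$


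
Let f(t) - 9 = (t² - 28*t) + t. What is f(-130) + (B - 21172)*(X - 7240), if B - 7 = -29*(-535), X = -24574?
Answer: 179769519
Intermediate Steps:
B = 15522 (B = 7 - 29*(-535) = 7 + 15515 = 15522)
f(t) = 9 + t² - 27*t (f(t) = 9 + ((t² - 28*t) + t) = 9 + (t² - 27*t) = 9 + t² - 27*t)
f(-130) + (B - 21172)*(X - 7240) = (9 + (-130)² - 27*(-130)) + (15522 - 21172)*(-24574 - 7240) = (9 + 16900 + 3510) - 5650*(-31814) = 20419 + 179749100 = 179769519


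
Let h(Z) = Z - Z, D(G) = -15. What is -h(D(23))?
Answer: 0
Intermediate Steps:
h(Z) = 0
-h(D(23)) = -1*0 = 0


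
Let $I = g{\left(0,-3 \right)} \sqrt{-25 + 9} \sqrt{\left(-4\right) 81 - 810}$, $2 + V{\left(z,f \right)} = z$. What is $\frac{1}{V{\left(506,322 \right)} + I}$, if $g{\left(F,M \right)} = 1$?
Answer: $\frac{1}{468} + \frac{\sqrt{14}}{6552} \approx 0.0027078$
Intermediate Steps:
$V{\left(z,f \right)} = -2 + z$
$I = - 36 \sqrt{14}$ ($I = 1 \sqrt{-25 + 9} \sqrt{\left(-4\right) 81 - 810} = 1 \sqrt{-16} \sqrt{-324 - 810} = 1 \cdot 4 i \sqrt{-1134} = 4 i 9 i \sqrt{14} = - 36 \sqrt{14} \approx -134.7$)
$\frac{1}{V{\left(506,322 \right)} + I} = \frac{1}{\left(-2 + 506\right) - 36 \sqrt{14}} = \frac{1}{504 - 36 \sqrt{14}}$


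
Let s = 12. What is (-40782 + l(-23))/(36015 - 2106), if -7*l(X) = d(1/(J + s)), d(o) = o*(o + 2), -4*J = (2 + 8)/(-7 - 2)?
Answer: -4647614638/3864348761 ≈ -1.2027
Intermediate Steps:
J = 5/18 (J = -(2 + 8)/(4*(-7 - 2)) = -5/(2*(-9)) = -5*(-1)/(2*9) = -¼*(-10/9) = 5/18 ≈ 0.27778)
d(o) = o*(2 + o)
l(X) = -8280/341887 (l(X) = -(2 + 1/(5/18 + 12))/(7*(5/18 + 12)) = -(2 + 1/(221/18))/(7*221/18) = -18*(2 + 18/221)/1547 = -18*460/(1547*221) = -⅐*8280/48841 = -8280/341887)
(-40782 + l(-23))/(36015 - 2106) = (-40782 - 8280/341887)/(36015 - 2106) = -13942843914/341887/33909 = -13942843914/341887*1/33909 = -4647614638/3864348761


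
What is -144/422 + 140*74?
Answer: 2185888/211 ≈ 10360.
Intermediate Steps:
-144/422 + 140*74 = -144*1/422 + 10360 = -72/211 + 10360 = 2185888/211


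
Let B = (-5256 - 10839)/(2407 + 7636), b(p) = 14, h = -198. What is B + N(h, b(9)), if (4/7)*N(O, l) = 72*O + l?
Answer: -500645611/20086 ≈ -24925.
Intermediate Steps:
N(O, l) = 126*O + 7*l/4 (N(O, l) = 7*(72*O + l)/4 = 7*(l + 72*O)/4 = 126*O + 7*l/4)
B = -16095/10043 ≈ -1.6026
B + N(h, b(9)) = -16095/10043 + (126*(-198) + (7/4)*14) = -16095/10043 + (-24948 + 49/2) = -16095/10043 - 49847/2 = -500645611/20086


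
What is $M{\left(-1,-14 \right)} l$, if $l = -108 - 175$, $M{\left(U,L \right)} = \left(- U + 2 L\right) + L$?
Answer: $11603$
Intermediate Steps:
$M{\left(U,L \right)} = - U + 3 L$
$l = -283$ ($l = -108 - 175 = -283$)
$M{\left(-1,-14 \right)} l = \left(\left(-1\right) \left(-1\right) + 3 \left(-14\right)\right) \left(-283\right) = \left(1 - 42\right) \left(-283\right) = \left(-41\right) \left(-283\right) = 11603$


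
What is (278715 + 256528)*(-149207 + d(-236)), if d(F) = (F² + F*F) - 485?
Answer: -20499806900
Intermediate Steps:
d(F) = -485 + 2*F² (d(F) = (F² + F²) - 485 = 2*F² - 485 = -485 + 2*F²)
(278715 + 256528)*(-149207 + d(-236)) = (278715 + 256528)*(-149207 + (-485 + 2*(-236)²)) = 535243*(-149207 + (-485 + 2*55696)) = 535243*(-149207 + (-485 + 111392)) = 535243*(-149207 + 110907) = 535243*(-38300) = -20499806900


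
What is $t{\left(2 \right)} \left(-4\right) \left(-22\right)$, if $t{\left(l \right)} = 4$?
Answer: $352$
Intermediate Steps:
$t{\left(2 \right)} \left(-4\right) \left(-22\right) = 4 \left(-4\right) \left(-22\right) = \left(-16\right) \left(-22\right) = 352$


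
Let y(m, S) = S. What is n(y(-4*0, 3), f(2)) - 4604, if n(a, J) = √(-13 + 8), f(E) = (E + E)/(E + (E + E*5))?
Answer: -4604 + I*√5 ≈ -4604.0 + 2.2361*I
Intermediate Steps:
f(E) = 2/7 (f(E) = (2*E)/(E + (E + 5*E)) = (2*E)/(E + 6*E) = (2*E)/((7*E)) = (2*E)*(1/(7*E)) = 2/7)
n(a, J) = I*√5 (n(a, J) = √(-5) = I*√5)
n(y(-4*0, 3), f(2)) - 4604 = I*√5 - 4604 = -4604 + I*√5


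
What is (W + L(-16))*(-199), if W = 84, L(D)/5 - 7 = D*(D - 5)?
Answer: -358001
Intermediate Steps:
L(D) = 35 + 5*D*(-5 + D) (L(D) = 35 + 5*(D*(D - 5)) = 35 + 5*(D*(-5 + D)) = 35 + 5*D*(-5 + D))
(W + L(-16))*(-199) = (84 + (35 - 25*(-16) + 5*(-16)**2))*(-199) = (84 + (35 + 400 + 5*256))*(-199) = (84 + (35 + 400 + 1280))*(-199) = (84 + 1715)*(-199) = 1799*(-199) = -358001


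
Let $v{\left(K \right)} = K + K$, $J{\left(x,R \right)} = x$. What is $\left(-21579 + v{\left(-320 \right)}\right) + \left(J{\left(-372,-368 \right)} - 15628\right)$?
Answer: $-38219$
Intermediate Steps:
$v{\left(K \right)} = 2 K$
$\left(-21579 + v{\left(-320 \right)}\right) + \left(J{\left(-372,-368 \right)} - 15628\right) = \left(-21579 + 2 \left(-320\right)\right) - 16000 = \left(-21579 - 640\right) - 16000 = -22219 - 16000 = -38219$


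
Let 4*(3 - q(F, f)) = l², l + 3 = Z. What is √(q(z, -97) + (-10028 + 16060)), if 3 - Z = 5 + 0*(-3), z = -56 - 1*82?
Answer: √24115/2 ≈ 77.645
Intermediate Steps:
z = -138 (z = -56 - 82 = -138)
Z = -2 (Z = 3 - (5 + 0*(-3)) = 3 - (5 + 0) = 3 - 1*5 = 3 - 5 = -2)
l = -5 (l = -3 - 2 = -5)
q(F, f) = -13/4 (q(F, f) = 3 - ¼*(-5)² = 3 - ¼*25 = 3 - 25/4 = -13/4)
√(q(z, -97) + (-10028 + 16060)) = √(-13/4 + (-10028 + 16060)) = √(-13/4 + 6032) = √(24115/4) = √24115/2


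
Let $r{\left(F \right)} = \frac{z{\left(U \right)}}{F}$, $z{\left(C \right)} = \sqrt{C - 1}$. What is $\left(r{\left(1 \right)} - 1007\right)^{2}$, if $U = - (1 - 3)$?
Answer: $1012036$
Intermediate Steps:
$U = 2$ ($U = - (1 - 3) = \left(-1\right) \left(-2\right) = 2$)
$z{\left(C \right)} = \sqrt{-1 + C}$
$r{\left(F \right)} = \frac{1}{F}$ ($r{\left(F \right)} = \frac{\sqrt{-1 + 2}}{F} = \frac{\sqrt{1}}{F} = 1 \frac{1}{F} = \frac{1}{F}$)
$\left(r{\left(1 \right)} - 1007\right)^{2} = \left(1^{-1} - 1007\right)^{2} = \left(1 - 1007\right)^{2} = \left(-1006\right)^{2} = 1012036$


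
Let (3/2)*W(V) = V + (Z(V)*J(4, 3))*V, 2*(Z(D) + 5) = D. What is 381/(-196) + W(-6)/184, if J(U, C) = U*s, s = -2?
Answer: -15133/4508 ≈ -3.3569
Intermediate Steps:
Z(D) = -5 + D/2
J(U, C) = -2*U (J(U, C) = U*(-2) = -2*U)
W(V) = 2*V/3 + 2*V*(40 - 4*V)/3 (W(V) = 2*(V + ((-5 + V/2)*(-2*4))*V)/3 = 2*(V + ((-5 + V/2)*(-8))*V)/3 = 2*(V + (40 - 4*V)*V)/3 = 2*(V + V*(40 - 4*V))/3 = 2*V/3 + 2*V*(40 - 4*V)/3)
381/(-196) + W(-6)/184 = 381/(-196) + ((2/3)*(-6)*(41 - 4*(-6)))/184 = 381*(-1/196) + ((2/3)*(-6)*(41 + 24))*(1/184) = -381/196 + ((2/3)*(-6)*65)*(1/184) = -381/196 - 260*1/184 = -381/196 - 65/46 = -15133/4508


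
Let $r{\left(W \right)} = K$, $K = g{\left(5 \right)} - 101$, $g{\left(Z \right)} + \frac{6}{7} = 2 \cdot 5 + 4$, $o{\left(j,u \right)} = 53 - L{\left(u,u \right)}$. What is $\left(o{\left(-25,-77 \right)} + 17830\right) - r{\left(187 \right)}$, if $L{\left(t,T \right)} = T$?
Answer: $\frac{126335}{7} \approx 18048.0$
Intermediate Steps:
$o{\left(j,u \right)} = 53 - u$
$g{\left(Z \right)} = \frac{92}{7}$ ($g{\left(Z \right)} = - \frac{6}{7} + \left(2 \cdot 5 + 4\right) = - \frac{6}{7} + \left(10 + 4\right) = - \frac{6}{7} + 14 = \frac{92}{7}$)
$K = - \frac{615}{7}$ ($K = \frac{92}{7} - 101 = - \frac{615}{7} \approx -87.857$)
$r{\left(W \right)} = - \frac{615}{7}$
$\left(o{\left(-25,-77 \right)} + 17830\right) - r{\left(187 \right)} = \left(\left(53 - -77\right) + 17830\right) - - \frac{615}{7} = \left(\left(53 + 77\right) + 17830\right) + \frac{615}{7} = \left(130 + 17830\right) + \frac{615}{7} = 17960 + \frac{615}{7} = \frac{126335}{7}$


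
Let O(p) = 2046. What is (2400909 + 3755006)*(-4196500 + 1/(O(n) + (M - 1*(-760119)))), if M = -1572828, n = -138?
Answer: -20942098287089398415/810663 ≈ -2.5833e+13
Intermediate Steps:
(2400909 + 3755006)*(-4196500 + 1/(O(n) + (M - 1*(-760119)))) = (2400909 + 3755006)*(-4196500 + 1/(2046 + (-1572828 - 1*(-760119)))) = 6155915*(-4196500 + 1/(2046 + (-1572828 + 760119))) = 6155915*(-4196500 + 1/(2046 - 812709)) = 6155915*(-4196500 + 1/(-810663)) = 6155915*(-4196500 - 1/810663) = 6155915*(-3401947279501/810663) = -20942098287089398415/810663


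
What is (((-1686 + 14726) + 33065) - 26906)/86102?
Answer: 19199/86102 ≈ 0.22298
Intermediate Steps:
(((-1686 + 14726) + 33065) - 26906)/86102 = ((13040 + 33065) - 26906)*(1/86102) = (46105 - 26906)*(1/86102) = 19199*(1/86102) = 19199/86102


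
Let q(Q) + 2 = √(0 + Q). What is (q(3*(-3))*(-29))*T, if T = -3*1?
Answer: -174 + 261*I ≈ -174.0 + 261.0*I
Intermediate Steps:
T = -3
q(Q) = -2 + √Q (q(Q) = -2 + √(0 + Q) = -2 + √Q)
(q(3*(-3))*(-29))*T = ((-2 + √(3*(-3)))*(-29))*(-3) = ((-2 + √(-9))*(-29))*(-3) = ((-2 + 3*I)*(-29))*(-3) = (58 - 87*I)*(-3) = -174 + 261*I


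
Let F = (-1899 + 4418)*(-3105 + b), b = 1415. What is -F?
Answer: 4257110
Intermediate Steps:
F = -4257110 (F = (-1899 + 4418)*(-3105 + 1415) = 2519*(-1690) = -4257110)
-F = -1*(-4257110) = 4257110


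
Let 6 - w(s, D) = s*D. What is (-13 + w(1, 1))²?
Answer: 64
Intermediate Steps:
w(s, D) = 6 - D*s (w(s, D) = 6 - s*D = 6 - D*s)
(-13 + w(1, 1))² = (-13 + (6 - 1*1*1))² = (-13 + (6 - 1))² = (-13 + 5)² = (-8)² = 64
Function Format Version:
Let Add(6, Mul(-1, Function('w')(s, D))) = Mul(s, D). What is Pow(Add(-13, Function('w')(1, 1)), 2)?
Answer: 64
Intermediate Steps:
Function('w')(s, D) = Add(6, Mul(-1, D, s)) (Function('w')(s, D) = Add(6, Mul(-1, Mul(s, D))) = Add(6, Mul(-1, Mul(D, s))) = Add(6, Mul(-1, D, s)))
Pow(Add(-13, Function('w')(1, 1)), 2) = Pow(Add(-13, Add(6, Mul(-1, 1, 1))), 2) = Pow(Add(-13, Add(6, -1)), 2) = Pow(Add(-13, 5), 2) = Pow(-8, 2) = 64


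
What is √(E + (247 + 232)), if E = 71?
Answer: 5*√22 ≈ 23.452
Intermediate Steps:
√(E + (247 + 232)) = √(71 + (247 + 232)) = √(71 + 479) = √550 = 5*√22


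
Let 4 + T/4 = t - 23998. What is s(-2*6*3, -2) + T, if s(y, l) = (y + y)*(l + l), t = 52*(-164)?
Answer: -129832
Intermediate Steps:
t = -8528
s(y, l) = 4*l*y (s(y, l) = (2*y)*(2*l) = 4*l*y)
T = -130120 (T = -16 + 4*(-8528 - 23998) = -16 + 4*(-32526) = -16 - 130104 = -130120)
s(-2*6*3, -2) + T = 4*(-2)*(-2*6*3) - 130120 = 4*(-2)*(-12*3) - 130120 = 4*(-2)*(-36) - 130120 = 288 - 130120 = -129832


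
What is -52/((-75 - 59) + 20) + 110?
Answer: 6296/57 ≈ 110.46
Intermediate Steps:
-52/((-75 - 59) + 20) + 110 = -52/(-134 + 20) + 110 = -52/(-114) + 110 = -52*(-1/114) + 110 = 26/57 + 110 = 6296/57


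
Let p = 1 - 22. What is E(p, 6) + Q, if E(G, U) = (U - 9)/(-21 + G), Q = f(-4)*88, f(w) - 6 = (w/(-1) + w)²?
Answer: 7393/14 ≈ 528.07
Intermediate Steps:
f(w) = 6 (f(w) = 6 + (w/(-1) + w)² = 6 + (w*(-1) + w)² = 6 + (-w + w)² = 6 + 0² = 6 + 0 = 6)
p = -21
Q = 528 (Q = 6*88 = 528)
E(G, U) = (-9 + U)/(-21 + G)
E(p, 6) + Q = (-9 + 6)/(-21 - 21) + 528 = -3/(-42) + 528 = -1/42*(-3) + 528 = 1/14 + 528 = 7393/14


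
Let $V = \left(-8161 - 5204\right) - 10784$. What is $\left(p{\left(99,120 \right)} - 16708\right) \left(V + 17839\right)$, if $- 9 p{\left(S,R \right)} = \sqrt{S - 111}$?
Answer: $105427480 + \frac{12620 i \sqrt{3}}{9} \approx 1.0543 \cdot 10^{8} + 2428.7 i$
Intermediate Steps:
$p{\left(S,R \right)} = - \frac{\sqrt{-111 + S}}{9}$ ($p{\left(S,R \right)} = - \frac{\sqrt{S - 111}}{9} = - \frac{\sqrt{-111 + S}}{9}$)
$V = -24149$ ($V = -13365 - 10784 = -24149$)
$\left(p{\left(99,120 \right)} - 16708\right) \left(V + 17839\right) = \left(- \frac{\sqrt{-111 + 99}}{9} - 16708\right) \left(-24149 + 17839\right) = \left(- \frac{\sqrt{-12}}{9} - 16708\right) \left(-6310\right) = \left(- \frac{2 i \sqrt{3}}{9} - 16708\right) \left(-6310\right) = \left(-16708 - \frac{2 i \sqrt{3}}{9}\right) \left(-6310\right) = 105427480 + \frac{12620 i \sqrt{3}}{9}$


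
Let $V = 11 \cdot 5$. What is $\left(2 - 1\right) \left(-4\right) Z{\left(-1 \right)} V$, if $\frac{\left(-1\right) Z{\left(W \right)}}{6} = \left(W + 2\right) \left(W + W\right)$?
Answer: $-2640$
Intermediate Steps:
$V = 55$
$Z{\left(W \right)} = - 12 W \left(2 + W\right)$ ($Z{\left(W \right)} = - 6 \left(W + 2\right) \left(W + W\right) = - 6 \left(2 + W\right) 2 W = - 6 \cdot 2 W \left(2 + W\right) = - 12 W \left(2 + W\right)$)
$\left(2 - 1\right) \left(-4\right) Z{\left(-1 \right)} V = \left(2 - 1\right) \left(-4\right) \left(\left(-12\right) \left(-1\right) \left(2 - 1\right)\right) 55 = 1 \left(-4\right) \left(\left(-12\right) \left(-1\right) 1\right) 55 = \left(-4\right) 12 \cdot 55 = \left(-48\right) 55 = -2640$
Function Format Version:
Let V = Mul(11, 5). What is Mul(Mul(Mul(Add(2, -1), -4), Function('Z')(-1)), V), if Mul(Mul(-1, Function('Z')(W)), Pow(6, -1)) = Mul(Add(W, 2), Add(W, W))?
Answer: -2640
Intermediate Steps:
V = 55
Function('Z')(W) = Mul(-12, W, Add(2, W)) (Function('Z')(W) = Mul(-6, Mul(Add(W, 2), Add(W, W))) = Mul(-6, Mul(Add(2, W), Mul(2, W))) = Mul(-6, Mul(2, W, Add(2, W))) = Mul(-12, W, Add(2, W)))
Mul(Mul(Mul(Add(2, -1), -4), Function('Z')(-1)), V) = Mul(Mul(Mul(Add(2, -1), -4), Mul(-12, -1, Add(2, -1))), 55) = Mul(Mul(Mul(1, -4), Mul(-12, -1, 1)), 55) = Mul(Mul(-4, 12), 55) = Mul(-48, 55) = -2640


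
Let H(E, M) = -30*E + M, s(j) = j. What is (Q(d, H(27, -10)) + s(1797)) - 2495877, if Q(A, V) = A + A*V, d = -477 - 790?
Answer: -1456407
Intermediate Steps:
d = -1267
H(E, M) = M - 30*E
(Q(d, H(27, -10)) + s(1797)) - 2495877 = (-1267*(1 + (-10 - 30*27)) + 1797) - 2495877 = (-1267*(1 + (-10 - 810)) + 1797) - 2495877 = (-1267*(1 - 820) + 1797) - 2495877 = (-1267*(-819) + 1797) - 2495877 = (1037673 + 1797) - 2495877 = 1039470 - 2495877 = -1456407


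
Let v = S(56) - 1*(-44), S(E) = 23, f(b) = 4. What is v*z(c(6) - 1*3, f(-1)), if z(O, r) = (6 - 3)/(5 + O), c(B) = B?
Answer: 201/8 ≈ 25.125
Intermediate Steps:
z(O, r) = 3/(5 + O)
v = 67 (v = 23 - 1*(-44) = 23 + 44 = 67)
v*z(c(6) - 1*3, f(-1)) = 67*(3/(5 + (6 - 1*3))) = 67*(3/(5 + (6 - 3))) = 67*(3/(5 + 3)) = 67*(3/8) = 201/8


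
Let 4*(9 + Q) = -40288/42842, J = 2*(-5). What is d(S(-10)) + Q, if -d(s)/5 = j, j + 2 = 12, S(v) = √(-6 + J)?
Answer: -1268875/21421 ≈ -59.235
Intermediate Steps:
J = -10
Q = -197825/21421 (Q = -9 + (-40288/42842)/4 = -9 + (-40288*1/42842)/4 = -9 + (¼)*(-20144/21421) = -9 - 5036/21421 = -197825/21421 ≈ -9.2351)
S(v) = 4*I (S(v) = √(-6 - 10) = √(-16) = 4*I)
j = 10 (j = -2 + 12 = 10)
d(s) = -50 (d(s) = -5*10 = -50)
d(S(-10)) + Q = -50 - 197825/21421 = -1268875/21421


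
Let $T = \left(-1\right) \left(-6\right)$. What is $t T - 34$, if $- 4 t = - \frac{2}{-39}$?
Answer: $- \frac{443}{13} \approx -34.077$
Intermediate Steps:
$t = - \frac{1}{78}$ ($t = - \frac{\left(-2\right) \frac{1}{-39}}{4} = - \frac{\left(-2\right) \left(- \frac{1}{39}\right)}{4} = \left(- \frac{1}{4}\right) \frac{2}{39} = - \frac{1}{78} \approx -0.012821$)
$T = 6$
$t T - 34 = \left(- \frac{1}{78}\right) 6 - 34 = - \frac{1}{13} - 34 = - \frac{443}{13}$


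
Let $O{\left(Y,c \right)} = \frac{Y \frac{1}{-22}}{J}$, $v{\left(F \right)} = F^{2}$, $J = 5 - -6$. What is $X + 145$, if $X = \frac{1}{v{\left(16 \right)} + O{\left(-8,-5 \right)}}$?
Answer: $\frac{4492221}{30980} \approx 145.0$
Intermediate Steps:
$J = 11$ ($J = 5 + 6 = 11$)
$O{\left(Y,c \right)} = - \frac{Y}{242}$ ($O{\left(Y,c \right)} = \frac{Y \frac{1}{-22}}{11} = Y \left(- \frac{1}{22}\right) \frac{1}{11} = - \frac{Y}{22} \cdot \frac{1}{11} = - \frac{Y}{242}$)
$X = \frac{121}{30980}$ ($X = \frac{1}{16^{2} - - \frac{4}{121}} = \frac{1}{256 + \frac{4}{121}} = \frac{1}{\frac{30980}{121}} = \frac{121}{30980} \approx 0.0039057$)
$X + 145 = \frac{121}{30980} + 145 = \frac{4492221}{30980}$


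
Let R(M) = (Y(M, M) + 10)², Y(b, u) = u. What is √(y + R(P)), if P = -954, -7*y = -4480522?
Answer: √75029318/7 ≈ 1237.4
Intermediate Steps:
y = 4480522/7 (y = -⅐*(-4480522) = 4480522/7 ≈ 6.4008e+5)
R(M) = (10 + M)² (R(M) = (M + 10)² = (10 + M)²)
√(y + R(P)) = √(4480522/7 + (10 - 954)²) = √(4480522/7 + (-944)²) = √(4480522/7 + 891136) = √(10718474/7) = √75029318/7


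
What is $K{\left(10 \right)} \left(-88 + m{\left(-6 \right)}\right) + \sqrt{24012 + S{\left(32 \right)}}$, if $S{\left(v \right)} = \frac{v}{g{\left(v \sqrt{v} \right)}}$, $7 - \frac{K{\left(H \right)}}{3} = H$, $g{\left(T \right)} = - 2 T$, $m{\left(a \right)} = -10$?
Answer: $882 + \frac{\sqrt{384192 - \sqrt{2}}}{4} \approx 1037.0$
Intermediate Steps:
$K{\left(H \right)} = 21 - 3 H$
$S{\left(v \right)} = - \frac{1}{2 \sqrt{v}}$ ($S{\left(v \right)} = \frac{v}{\left(-2\right) v \sqrt{v}} = \frac{v}{\left(-2\right) v^{\frac{3}{2}}} = v \left(- \frac{1}{2 v^{\frac{3}{2}}}\right) = - \frac{1}{2 \sqrt{v}}$)
$K{\left(10 \right)} \left(-88 + m{\left(-6 \right)}\right) + \sqrt{24012 + S{\left(32 \right)}} = \left(21 - 30\right) \left(-88 - 10\right) + \sqrt{24012 - \frac{1}{2 \cdot 4 \sqrt{2}}} = \left(21 - 30\right) \left(-98\right) + \sqrt{24012 - \frac{\frac{1}{8} \sqrt{2}}{2}} = \left(-9\right) \left(-98\right) + \sqrt{24012 - \frac{\sqrt{2}}{16}} = 882 + \sqrt{24012 - \frac{\sqrt{2}}{16}}$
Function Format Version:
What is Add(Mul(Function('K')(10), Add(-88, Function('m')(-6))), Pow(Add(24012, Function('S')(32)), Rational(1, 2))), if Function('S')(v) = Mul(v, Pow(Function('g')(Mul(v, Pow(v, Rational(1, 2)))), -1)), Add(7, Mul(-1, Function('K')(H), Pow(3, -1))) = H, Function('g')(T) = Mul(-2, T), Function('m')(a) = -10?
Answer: Add(882, Mul(Rational(1, 4), Pow(Add(384192, Mul(-1, Pow(2, Rational(1, 2)))), Rational(1, 2)))) ≈ 1037.0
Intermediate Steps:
Function('K')(H) = Add(21, Mul(-3, H))
Function('S')(v) = Mul(Rational(-1, 2), Pow(v, Rational(-1, 2))) (Function('S')(v) = Mul(v, Pow(Mul(-2, Mul(v, Pow(v, Rational(1, 2)))), -1)) = Mul(v, Pow(Mul(-2, Pow(v, Rational(3, 2))), -1)) = Mul(v, Mul(Rational(-1, 2), Pow(v, Rational(-3, 2)))) = Mul(Rational(-1, 2), Pow(v, Rational(-1, 2))))
Add(Mul(Function('K')(10), Add(-88, Function('m')(-6))), Pow(Add(24012, Function('S')(32)), Rational(1, 2))) = Add(Mul(Add(21, Mul(-3, 10)), Add(-88, -10)), Pow(Add(24012, Mul(Rational(-1, 2), Pow(32, Rational(-1, 2)))), Rational(1, 2))) = Add(Mul(Add(21, -30), -98), Pow(Add(24012, Mul(Rational(-1, 2), Mul(Rational(1, 8), Pow(2, Rational(1, 2))))), Rational(1, 2))) = Add(Mul(-9, -98), Pow(Add(24012, Mul(Rational(-1, 16), Pow(2, Rational(1, 2)))), Rational(1, 2))) = Add(882, Pow(Add(24012, Mul(Rational(-1, 16), Pow(2, Rational(1, 2)))), Rational(1, 2)))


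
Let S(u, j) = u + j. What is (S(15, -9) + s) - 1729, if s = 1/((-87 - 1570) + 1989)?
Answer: -572035/332 ≈ -1723.0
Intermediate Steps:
S(u, j) = j + u
s = 1/332 (s = 1/(-1657 + 1989) = 1/332 ≈ 0.0030120)
(S(15, -9) + s) - 1729 = ((-9 + 15) + 1/332) - 1729 = (6 + 1/332) - 1729 = 1993/332 - 1729 = -572035/332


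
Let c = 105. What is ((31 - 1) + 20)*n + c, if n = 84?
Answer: 4305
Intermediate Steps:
((31 - 1) + 20)*n + c = ((31 - 1) + 20)*84 + 105 = (30 + 20)*84 + 105 = 50*84 + 105 = 4200 + 105 = 4305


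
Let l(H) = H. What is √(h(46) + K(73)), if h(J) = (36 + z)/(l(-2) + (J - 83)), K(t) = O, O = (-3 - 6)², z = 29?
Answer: √714/3 ≈ 8.9069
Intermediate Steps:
O = 81 (O = (-9)² = 81)
K(t) = 81
h(J) = 65/(-85 + J) (h(J) = (36 + 29)/(-2 + (J - 83)) = 65/(-2 + (-83 + J)) = 65/(-85 + J))
√(h(46) + K(73)) = √(65/(-85 + 46) + 81) = √(65/(-39) + 81) = √(65*(-1/39) + 81) = √(-5/3 + 81) = √(238/3) = √714/3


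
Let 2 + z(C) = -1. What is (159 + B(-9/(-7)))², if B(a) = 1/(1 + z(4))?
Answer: 100489/4 ≈ 25122.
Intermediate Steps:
z(C) = -3 (z(C) = -2 - 1 = -3)
B(a) = -½ (B(a) = 1/(1 - 3) = 1/(-2) = -½)
(159 + B(-9/(-7)))² = (159 - ½)² = (317/2)² = 100489/4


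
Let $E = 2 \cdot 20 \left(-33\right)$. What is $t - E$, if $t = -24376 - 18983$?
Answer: $-42039$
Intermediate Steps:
$E = -1320$ ($E = 40 \left(-33\right) = -1320$)
$t = -43359$
$t - E = -43359 - -1320 = -43359 + 1320 = -42039$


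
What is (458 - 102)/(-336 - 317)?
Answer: -356/653 ≈ -0.54518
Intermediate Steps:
(458 - 102)/(-336 - 317) = 356/(-653) = 356*(-1/653) = -356/653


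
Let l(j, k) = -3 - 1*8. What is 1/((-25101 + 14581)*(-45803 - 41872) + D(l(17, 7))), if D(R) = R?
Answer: 1/922340989 ≈ 1.0842e-9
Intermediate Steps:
l(j, k) = -11 (l(j, k) = -3 - 8 = -11)
1/((-25101 + 14581)*(-45803 - 41872) + D(l(17, 7))) = 1/((-25101 + 14581)*(-45803 - 41872) - 11) = 1/(-10520*(-87675) - 11) = 1/(922341000 - 11) = 1/922340989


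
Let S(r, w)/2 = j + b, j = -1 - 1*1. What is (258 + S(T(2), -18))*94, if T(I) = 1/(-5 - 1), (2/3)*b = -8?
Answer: 21620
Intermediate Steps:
b = -12 (b = (3/2)*(-8) = -12)
j = -2 (j = -1 - 1 = -2)
T(I) = -⅙ (T(I) = 1/(-6) = -⅙)
S(r, w) = -28 (S(r, w) = 2*(-2 - 12) = 2*(-14) = -28)
(258 + S(T(2), -18))*94 = (258 - 28)*94 = 230*94 = 21620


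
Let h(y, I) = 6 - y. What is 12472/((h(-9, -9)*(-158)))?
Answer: -6236/1185 ≈ -5.2624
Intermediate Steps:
12472/((h(-9, -9)*(-158))) = 12472/(((6 - 1*(-9))*(-158))) = 12472/(((6 + 9)*(-158))) = 12472/((15*(-158))) = 12472/(-2370) = 12472*(-1/2370) = -6236/1185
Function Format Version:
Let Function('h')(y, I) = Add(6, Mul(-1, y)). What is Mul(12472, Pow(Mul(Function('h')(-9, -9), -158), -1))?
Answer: Rational(-6236, 1185) ≈ -5.2624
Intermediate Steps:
Mul(12472, Pow(Mul(Function('h')(-9, -9), -158), -1)) = Mul(12472, Pow(Mul(Add(6, Mul(-1, -9)), -158), -1)) = Mul(12472, Pow(Mul(Add(6, 9), -158), -1)) = Mul(12472, Pow(Mul(15, -158), -1)) = Mul(12472, Pow(-2370, -1)) = Mul(12472, Rational(-1, 2370)) = Rational(-6236, 1185)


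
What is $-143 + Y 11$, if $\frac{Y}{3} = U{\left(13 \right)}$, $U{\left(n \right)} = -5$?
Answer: $-308$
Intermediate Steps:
$Y = -15$ ($Y = 3 \left(-5\right) = -15$)
$-143 + Y 11 = -143 - 165 = -308$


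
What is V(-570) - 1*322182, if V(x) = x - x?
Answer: -322182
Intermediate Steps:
V(x) = 0
V(-570) - 1*322182 = 0 - 1*322182 = 0 - 322182 = -322182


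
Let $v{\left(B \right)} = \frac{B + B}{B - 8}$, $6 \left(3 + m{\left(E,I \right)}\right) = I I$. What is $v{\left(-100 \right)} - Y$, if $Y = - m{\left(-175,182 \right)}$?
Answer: $\frac{149027}{27} \approx 5519.5$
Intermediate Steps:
$m{\left(E,I \right)} = -3 + \frac{I^{2}}{6}$ ($m{\left(E,I \right)} = -3 + \frac{I I}{6} = -3 + \frac{I^{2}}{6}$)
$Y = - \frac{16553}{3}$ ($Y = - (-3 + \frac{182^{2}}{6}) = - (-3 + \frac{1}{6} \cdot 33124) = - (-3 + \frac{16562}{3}) = \left(-1\right) \frac{16553}{3} = - \frac{16553}{3} \approx -5517.7$)
$v{\left(B \right)} = \frac{2 B}{-8 + B}$
$v{\left(-100 \right)} - Y = 2 \left(-100\right) \frac{1}{-8 - 100} - - \frac{16553}{3} = 2 \left(-100\right) \frac{1}{-108} + \frac{16553}{3} = 2 \left(-100\right) \left(- \frac{1}{108}\right) + \frac{16553}{3} = \frac{50}{27} + \frac{16553}{3} = \frac{149027}{27}$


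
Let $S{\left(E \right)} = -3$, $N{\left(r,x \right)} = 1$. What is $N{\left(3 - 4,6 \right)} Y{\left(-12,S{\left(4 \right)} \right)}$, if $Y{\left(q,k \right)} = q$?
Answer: $-12$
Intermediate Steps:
$N{\left(3 - 4,6 \right)} Y{\left(-12,S{\left(4 \right)} \right)} = 1 \left(-12\right) = -12$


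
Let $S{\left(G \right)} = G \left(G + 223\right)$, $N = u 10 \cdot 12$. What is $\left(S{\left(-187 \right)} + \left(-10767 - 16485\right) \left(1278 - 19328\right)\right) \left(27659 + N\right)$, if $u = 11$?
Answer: $14254534442772$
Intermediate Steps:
$N = 1320$ ($N = 11 \cdot 10 \cdot 12 = 110 \cdot 12 = 1320$)
$S{\left(G \right)} = G \left(223 + G\right)$
$\left(S{\left(-187 \right)} + \left(-10767 - 16485\right) \left(1278 - 19328\right)\right) \left(27659 + N\right) = \left(- 187 \left(223 - 187\right) + \left(-10767 - 16485\right) \left(1278 - 19328\right)\right) \left(27659 + 1320\right) = \left(\left(-187\right) 36 - -491898600\right) 28979 = \left(-6732 + 491898600\right) 28979 = 491891868 \cdot 28979 = 14254534442772$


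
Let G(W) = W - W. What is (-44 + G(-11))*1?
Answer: -44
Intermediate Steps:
G(W) = 0
(-44 + G(-11))*1 = (-44 + 0)*1 = -44*1 = -44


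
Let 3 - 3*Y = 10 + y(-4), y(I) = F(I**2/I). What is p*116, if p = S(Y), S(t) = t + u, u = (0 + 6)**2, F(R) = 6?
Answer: 11020/3 ≈ 3673.3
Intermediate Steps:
y(I) = 6
u = 36 (u = 6**2 = 36)
Y = -13/3 (Y = 1 - (10 + 6)/3 = 1 - 1/3*16 = 1 - 16/3 = -13/3 ≈ -4.3333)
S(t) = 36 + t (S(t) = t + 36 = 36 + t)
p = 95/3 (p = 36 - 13/3 = 95/3 ≈ 31.667)
p*116 = (95/3)*116 = 11020/3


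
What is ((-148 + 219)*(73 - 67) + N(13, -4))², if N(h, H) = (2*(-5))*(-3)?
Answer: 207936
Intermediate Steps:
N(h, H) = 30 (N(h, H) = -10*(-3) = 30)
((-148 + 219)*(73 - 67) + N(13, -4))² = ((-148 + 219)*(73 - 67) + 30)² = (71*6 + 30)² = (426 + 30)² = 456² = 207936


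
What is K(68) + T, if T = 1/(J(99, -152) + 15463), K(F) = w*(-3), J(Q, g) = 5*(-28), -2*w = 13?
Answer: 597599/30646 ≈ 19.500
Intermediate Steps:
w = -13/2 (w = -½*13 = -13/2 ≈ -6.5000)
J(Q, g) = -140
K(F) = 39/2 (K(F) = -13/2*(-3) = 39/2)
T = 1/15323 (T = 1/(-140 + 15463) = 1/15323 ≈ 6.5261e-5)
K(68) + T = 39/2 + 1/15323 = 597599/30646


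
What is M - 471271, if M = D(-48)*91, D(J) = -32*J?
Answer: -331495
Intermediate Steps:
M = 139776 (M = -32*(-48)*91 = 1536*91 = 139776)
M - 471271 = 139776 - 471271 = -331495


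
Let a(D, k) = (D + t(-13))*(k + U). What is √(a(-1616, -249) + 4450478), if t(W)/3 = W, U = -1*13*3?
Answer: √4927118 ≈ 2219.7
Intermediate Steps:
U = -39 (U = -13*3 = -39)
t(W) = 3*W
a(D, k) = (-39 + D)*(-39 + k) (a(D, k) = (D + 3*(-13))*(k - 39) = (D - 39)*(-39 + k) = (-39 + D)*(-39 + k))
√(a(-1616, -249) + 4450478) = √((1521 - 39*(-1616) - 39*(-249) - 1616*(-249)) + 4450478) = √((1521 + 63024 + 9711 + 402384) + 4450478) = √(476640 + 4450478) = √4927118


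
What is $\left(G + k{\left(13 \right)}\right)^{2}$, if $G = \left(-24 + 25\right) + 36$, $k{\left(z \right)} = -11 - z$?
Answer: $169$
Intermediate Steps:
$G = 37$ ($G = 1 + 36 = 37$)
$\left(G + k{\left(13 \right)}\right)^{2} = \left(37 - 24\right)^{2} = 13^{2} = 169$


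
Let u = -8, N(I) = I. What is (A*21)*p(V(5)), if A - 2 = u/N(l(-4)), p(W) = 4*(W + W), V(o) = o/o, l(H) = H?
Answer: 672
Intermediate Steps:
V(o) = 1
p(W) = 8*W (p(W) = 4*(2*W) = 8*W)
A = 4 (A = 2 - 8/(-4) = 2 - 8*(-1/4) = 2 + 2 = 4)
(A*21)*p(V(5)) = (4*21)*(8*1) = 84*8 = 672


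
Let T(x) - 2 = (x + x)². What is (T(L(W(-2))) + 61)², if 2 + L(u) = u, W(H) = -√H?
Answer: 4529 + 2272*I*√2 ≈ 4529.0 + 3213.1*I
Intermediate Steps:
L(u) = -2 + u
T(x) = 2 + 4*x² (T(x) = 2 + (x + x)² = 2 + (2*x)² = 2 + 4*x²)
(T(L(W(-2))) + 61)² = ((2 + 4*(-2 - √(-2))²) + 61)² = ((2 + 4*(-2 - I*√2)²) + 61)² = (63 + 4*(-2 - I*√2)²)²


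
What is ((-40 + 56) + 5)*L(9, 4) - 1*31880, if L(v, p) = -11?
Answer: -32111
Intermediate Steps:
((-40 + 56) + 5)*L(9, 4) - 1*31880 = ((-40 + 56) + 5)*(-11) - 1*31880 = (16 + 5)*(-11) - 31880 = 21*(-11) - 31880 = -231 - 31880 = -32111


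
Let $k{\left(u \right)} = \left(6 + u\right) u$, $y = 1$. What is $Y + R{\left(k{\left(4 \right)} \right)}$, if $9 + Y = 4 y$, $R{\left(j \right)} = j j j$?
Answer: $63995$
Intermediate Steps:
$k{\left(u \right)} = u \left(6 + u\right)$
$R{\left(j \right)} = j^{3}$ ($R{\left(j \right)} = j^{2} j = j^{3}$)
$Y = -5$ ($Y = -9 + 4 \cdot 1 = -9 + 4 = -5$)
$Y + R{\left(k{\left(4 \right)} \right)} = -5 + \left(4 \left(6 + 4\right)\right)^{3} = -5 + \left(4 \cdot 10\right)^{3} = -5 + 40^{3} = -5 + 64000 = 63995$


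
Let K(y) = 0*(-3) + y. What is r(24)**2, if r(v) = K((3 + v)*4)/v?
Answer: 81/4 ≈ 20.250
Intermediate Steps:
K(y) = y (K(y) = 0 + y = y)
r(v) = (12 + 4*v)/v (r(v) = ((3 + v)*4)/v = (12 + 4*v)/v)
r(24)**2 = (4 + 12/24)**2 = (4 + 12*(1/24))**2 = (4 + 1/2)**2 = (9/2)**2 = 81/4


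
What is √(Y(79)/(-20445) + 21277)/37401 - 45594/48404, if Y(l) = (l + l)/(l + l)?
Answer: -22797/24202 + 2*√2223435989370/764663445 ≈ -0.93805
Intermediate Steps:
Y(l) = 1 (Y(l) = (2*l)/((2*l)) = (2*l)*(1/(2*l)) = 1)
√(Y(79)/(-20445) + 21277)/37401 - 45594/48404 = √(1/(-20445) + 21277)/37401 - 45594/48404 = √(1*(-1/20445) + 21277)*(1/37401) - 45594*1/48404 = √(-1/20445 + 21277)*(1/37401) - 22797/24202 = √(435008264/20445)*(1/37401) - 22797/24202 = (2*√2223435989370/20445)*(1/37401) - 22797/24202 = 2*√2223435989370/764663445 - 22797/24202 = -22797/24202 + 2*√2223435989370/764663445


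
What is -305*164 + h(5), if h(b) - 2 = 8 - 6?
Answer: -50016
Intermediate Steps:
h(b) = 4 (h(b) = 2 + (8 - 6) = 2 + 2 = 4)
-305*164 + h(5) = -305*164 + 4 = -50020 + 4 = -50016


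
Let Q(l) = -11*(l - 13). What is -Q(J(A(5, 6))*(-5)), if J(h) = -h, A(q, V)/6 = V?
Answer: 1837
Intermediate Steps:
A(q, V) = 6*V
Q(l) = 143 - 11*l (Q(l) = -11*(-13 + l) = 143 - 11*l)
-Q(J(A(5, 6))*(-5)) = -(143 - 11*(-6*6)*(-5)) = -(143 - 11*(-1*36)*(-5)) = -(143 - (-396)*(-5)) = -(143 - 11*180) = -(143 - 1980) = -1*(-1837) = 1837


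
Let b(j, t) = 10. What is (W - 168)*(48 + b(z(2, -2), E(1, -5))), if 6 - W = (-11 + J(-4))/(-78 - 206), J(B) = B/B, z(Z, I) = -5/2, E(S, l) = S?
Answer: -667261/71 ≈ -9398.0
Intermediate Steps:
z(Z, I) = -5/2 (z(Z, I) = -5*½ = -5/2)
J(B) = 1
W = 847/142 (W = 6 - (-11 + 1)/(-78 - 206) = 6 - (-10)/(-284) = 6 - (-10)*(-1)/284 = 6 - 1*5/142 = 6 - 5/142 = 847/142 ≈ 5.9648)
(W - 168)*(48 + b(z(2, -2), E(1, -5))) = (847/142 - 168)*(48 + 10) = -23009/142*58 = -667261/71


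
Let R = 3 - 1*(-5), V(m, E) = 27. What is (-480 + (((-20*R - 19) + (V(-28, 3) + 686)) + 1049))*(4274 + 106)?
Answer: 4831140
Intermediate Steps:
R = 8 (R = 3 + 5 = 8)
(-480 + (((-20*R - 19) + (V(-28, 3) + 686)) + 1049))*(4274 + 106) = (-480 + (((-20*8 - 19) + (27 + 686)) + 1049))*(4274 + 106) = (-480 + (((-160 - 19) + 713) + 1049))*4380 = (-480 + ((-179 + 713) + 1049))*4380 = (-480 + (534 + 1049))*4380 = (-480 + 1583)*4380 = 1103*4380 = 4831140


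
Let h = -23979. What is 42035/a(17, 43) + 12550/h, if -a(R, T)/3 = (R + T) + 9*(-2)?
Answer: -48073265/143874 ≈ -334.13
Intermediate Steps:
a(R, T) = 54 - 3*R - 3*T (a(R, T) = -3*((R + T) + 9*(-2)) = -3*((R + T) - 18) = -3*(-18 + R + T) = 54 - 3*R - 3*T)
42035/a(17, 43) + 12550/h = 42035/(54 - 3*17 - 3*43) + 12550/(-23979) = 42035/(54 - 51 - 129) + 12550*(-1/23979) = 42035/(-126) - 12550/23979 = 42035*(-1/126) - 12550/23979 = -6005/18 - 12550/23979 = -48073265/143874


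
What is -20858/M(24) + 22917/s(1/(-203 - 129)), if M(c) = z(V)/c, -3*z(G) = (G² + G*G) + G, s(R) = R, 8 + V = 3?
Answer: -37875356/5 ≈ -7.5751e+6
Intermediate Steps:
V = -5 (V = -8 + 3 = -5)
z(G) = -2*G²/3 - G/3 (z(G) = -((G² + G*G) + G)/3 = -((G² + G²) + G)/3 = -(2*G² + G)/3 = -(G + 2*G²)/3 = -2*G²/3 - G/3)
M(c) = -15/c (M(c) = (-⅓*(-5)*(1 + 2*(-5)))/c = (-⅓*(-5)*(1 - 10))/c = (-⅓*(-5)*(-9))/c = -15/c)
-20858/M(24) + 22917/s(1/(-203 - 129)) = -20858/((-15/24)) + 22917/(1/(-203 - 129)) = -20858/((-15*1/24)) + 22917/(1/(-332)) = -20858/(-5/8) + 22917/(-1/332) = -20858*(-8/5) + 22917*(-332) = 166864/5 - 7608444 = -37875356/5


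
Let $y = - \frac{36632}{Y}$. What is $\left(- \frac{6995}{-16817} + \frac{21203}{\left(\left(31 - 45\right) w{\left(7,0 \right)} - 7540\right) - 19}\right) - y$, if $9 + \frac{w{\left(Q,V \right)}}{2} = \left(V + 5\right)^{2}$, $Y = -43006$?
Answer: $- \frac{8929299751862}{2895458919657} \approx -3.0839$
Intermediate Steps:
$w{\left(Q,V \right)} = -18 + 2 \left(5 + V\right)^{2}$ ($w{\left(Q,V \right)} = -18 + 2 \left(V + 5\right)^{2} = -18 + 2 \left(5 + V\right)^{2}$)
$y = \frac{18316}{21503}$ ($y = - \frac{36632}{-43006} = \left(-36632\right) \left(- \frac{1}{43006}\right) = \frac{18316}{21503} \approx 0.85179$)
$\left(- \frac{6995}{-16817} + \frac{21203}{\left(\left(31 - 45\right) w{\left(7,0 \right)} - 7540\right) - 19}\right) - y = \left(- \frac{6995}{-16817} + \frac{21203}{\left(\left(31 - 45\right) \left(-18 + 2 \left(5 + 0\right)^{2}\right) - 7540\right) - 19}\right) - \frac{18316}{21503} = \left(\left(-6995\right) \left(- \frac{1}{16817}\right) + \frac{21203}{\left(- 14 \left(-18 + 2 \cdot 5^{2}\right) - 7540\right) - 19}\right) - \frac{18316}{21503} = \left(\frac{6995}{16817} + \frac{21203}{\left(- 14 \left(-18 + 2 \cdot 25\right) - 7540\right) - 19}\right) - \frac{18316}{21503} = \left(\frac{6995}{16817} + \frac{21203}{\left(- 14 \left(-18 + 50\right) - 7540\right) - 19}\right) - \frac{18316}{21503} = \left(\frac{6995}{16817} + \frac{21203}{\left(\left(-14\right) 32 - 7540\right) - 19}\right) - \frac{18316}{21503} = \left(\frac{6995}{16817} + \frac{21203}{\left(-448 - 7540\right) - 19}\right) - \frac{18316}{21503} = \left(\frac{6995}{16817} + \frac{21203}{-7988 - 19}\right) - \frac{18316}{21503} = \left(\frac{6995}{16817} + \frac{21203}{-8007}\right) - \frac{18316}{21503} = \left(\frac{6995}{16817} + 21203 \left(- \frac{1}{8007}\right)\right) - \frac{18316}{21503} = \left(\frac{6995}{16817} - \frac{21203}{8007}\right) - \frac{18316}{21503} = - \frac{300561886}{134653719} - \frac{18316}{21503} = - \frac{8929299751862}{2895458919657}$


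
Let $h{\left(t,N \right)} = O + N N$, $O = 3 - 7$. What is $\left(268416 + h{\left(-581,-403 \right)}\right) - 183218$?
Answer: $247603$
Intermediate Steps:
$O = -4$ ($O = 3 - 7 = -4$)
$h{\left(t,N \right)} = -4 + N^{2}$ ($h{\left(t,N \right)} = -4 + N N = -4 + N^{2}$)
$\left(268416 + h{\left(-581,-403 \right)}\right) - 183218 = \left(268416 - \left(4 - \left(-403\right)^{2}\right)\right) - 183218 = \left(268416 + \left(-4 + 162409\right)\right) - 183218 = \left(268416 + 162405\right) - 183218 = 430821 - 183218 = 247603$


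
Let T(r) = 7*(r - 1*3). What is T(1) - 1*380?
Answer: -394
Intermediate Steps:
T(r) = -21 + 7*r (T(r) = 7*(r - 3) = 7*(-3 + r) = -21 + 7*r)
T(1) - 1*380 = (-21 + 7*1) - 1*380 = (-21 + 7) - 380 = -14 - 380 = -394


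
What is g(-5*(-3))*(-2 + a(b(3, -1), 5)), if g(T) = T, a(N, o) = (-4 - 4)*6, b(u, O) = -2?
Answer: -750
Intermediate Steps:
a(N, o) = -48 (a(N, o) = -8*6 = -48)
g(-5*(-3))*(-2 + a(b(3, -1), 5)) = (-5*(-3))*(-2 - 48) = 15*(-50) = -750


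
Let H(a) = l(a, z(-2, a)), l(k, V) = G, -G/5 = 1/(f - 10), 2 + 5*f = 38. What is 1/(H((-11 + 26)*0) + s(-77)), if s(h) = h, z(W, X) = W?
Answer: -14/1053 ≈ -0.013295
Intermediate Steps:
f = 36/5 (f = -⅖ + (⅕)*38 = -⅖ + 38/5 = 36/5 ≈ 7.2000)
G = 25/14 (G = -5/(36/5 - 10) = -5/(-14/5) = -5*(-5/14) = 25/14 ≈ 1.7857)
l(k, V) = 25/14
H(a) = 25/14
1/(H((-11 + 26)*0) + s(-77)) = 1/(25/14 - 77) = 1/(-1053/14) = -14/1053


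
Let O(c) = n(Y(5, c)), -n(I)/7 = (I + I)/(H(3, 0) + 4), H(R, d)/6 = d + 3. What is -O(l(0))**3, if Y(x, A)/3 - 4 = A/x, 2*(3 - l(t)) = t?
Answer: 112678587/166375 ≈ 677.26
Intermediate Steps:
H(R, d) = 18 + 6*d (H(R, d) = 6*(d + 3) = 6*(3 + d) = 18 + 6*d)
l(t) = 3 - t/2
Y(x, A) = 12 + 3*A/x (Y(x, A) = 12 + 3*(A/x) = 12 + 3*A/x)
n(I) = -7*I/11 (n(I) = -7*(I + I)/((18 + 6*0) + 4) = -7*2*I/((18 + 0) + 4) = -7*2*I/(18 + 4) = -7*2*I/22 = -7*I/11)
O(c) = -84/11 - 21*c/55 (O(c) = -7*(12 + 3*c/5)/11 = -84/11 - 21*c/55)
-O(l(0))**3 = -(-84/11 - 21*(3 - 1/2*0)/55)**3 = -(-84/11 - 21*(3 + 0)/55)**3 = -(-84/11 - 21/55*3)**3 = -(-84/11 - 63/55)**3 = -(-483/55)**3 = -1*(-112678587/166375) = 112678587/166375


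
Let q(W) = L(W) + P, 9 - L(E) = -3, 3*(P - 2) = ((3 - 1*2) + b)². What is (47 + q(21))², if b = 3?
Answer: 39601/9 ≈ 4400.1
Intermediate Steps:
P = 22/3 (P = 2 + ((3 - 1*2) + 3)²/3 = 2 + ((3 - 2) + 3)²/3 = 2 + (1 + 3)²/3 = 2 + (⅓)*4² = 2 + (⅓)*16 = 2 + 16/3 = 22/3 ≈ 7.3333)
L(E) = 12 (L(E) = 9 - 1*(-3) = 9 + 3 = 12)
q(W) = 58/3 (q(W) = 12 + 22/3 = 58/3)
(47 + q(21))² = (47 + 58/3)² = (199/3)² = 39601/9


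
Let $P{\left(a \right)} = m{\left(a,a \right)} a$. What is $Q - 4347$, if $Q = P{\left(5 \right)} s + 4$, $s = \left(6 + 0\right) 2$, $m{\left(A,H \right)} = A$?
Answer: $-4043$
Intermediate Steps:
$P{\left(a \right)} = a^{2}$ ($P{\left(a \right)} = a a = a^{2}$)
$s = 12$ ($s = 6 \cdot 2 = 12$)
$Q = 304$ ($Q = 5^{2} \cdot 12 + 4 = 25 \cdot 12 + 4 = 300 + 4 = 304$)
$Q - 4347 = 304 - 4347 = -4043$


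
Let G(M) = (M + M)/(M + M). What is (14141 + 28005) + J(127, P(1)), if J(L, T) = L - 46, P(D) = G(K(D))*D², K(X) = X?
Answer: 42227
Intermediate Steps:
G(M) = 1 (G(M) = (2*M)/((2*M)) = (2*M)*(1/(2*M)) = 1)
P(D) = D² (P(D) = 1*D² = D²)
J(L, T) = -46 + L
(14141 + 28005) + J(127, P(1)) = (14141 + 28005) + (-46 + 127) = 42146 + 81 = 42227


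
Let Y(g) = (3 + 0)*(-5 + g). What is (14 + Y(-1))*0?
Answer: 0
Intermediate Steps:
Y(g) = -15 + 3*g (Y(g) = 3*(-5 + g) = -15 + 3*g)
(14 + Y(-1))*0 = (14 + (-15 + 3*(-1)))*0 = (14 + (-15 - 3))*0 = (14 - 18)*0 = -4*0 = 0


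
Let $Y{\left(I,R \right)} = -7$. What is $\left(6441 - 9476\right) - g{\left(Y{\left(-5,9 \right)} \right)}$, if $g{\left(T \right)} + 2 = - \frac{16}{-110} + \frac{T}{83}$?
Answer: $- \frac{13845924}{4565} \approx -3033.1$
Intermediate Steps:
$g{\left(T \right)} = - \frac{102}{55} + \frac{T}{83}$ ($g{\left(T \right)} = -2 + \left(- \frac{16}{-110} + \frac{T}{83}\right) = -2 + \left(\left(-16\right) \left(- \frac{1}{110}\right) + T \frac{1}{83}\right) = -2 + \left(\frac{8}{55} + \frac{T}{83}\right) = - \frac{102}{55} + \frac{T}{83}$)
$\left(6441 - 9476\right) - g{\left(Y{\left(-5,9 \right)} \right)} = \left(6441 - 9476\right) - \left(- \frac{102}{55} + \frac{1}{83} \left(-7\right)\right) = \left(6441 - 9476\right) - \left(- \frac{102}{55} - \frac{7}{83}\right) = -3035 - - \frac{8851}{4565} = -3035 + \frac{8851}{4565} = - \frac{13845924}{4565}$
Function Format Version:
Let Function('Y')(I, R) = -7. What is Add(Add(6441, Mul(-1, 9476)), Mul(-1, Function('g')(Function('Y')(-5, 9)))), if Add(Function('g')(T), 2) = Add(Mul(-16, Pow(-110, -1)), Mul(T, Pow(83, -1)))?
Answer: Rational(-13845924, 4565) ≈ -3033.1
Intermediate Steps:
Function('g')(T) = Add(Rational(-102, 55), Mul(Rational(1, 83), T)) (Function('g')(T) = Add(-2, Add(Mul(-16, Pow(-110, -1)), Mul(T, Pow(83, -1)))) = Add(-2, Add(Mul(-16, Rational(-1, 110)), Mul(T, Rational(1, 83)))) = Add(-2, Add(Rational(8, 55), Mul(Rational(1, 83), T))) = Add(Rational(-102, 55), Mul(Rational(1, 83), T)))
Add(Add(6441, Mul(-1, 9476)), Mul(-1, Function('g')(Function('Y')(-5, 9)))) = Add(Add(6441, Mul(-1, 9476)), Mul(-1, Add(Rational(-102, 55), Mul(Rational(1, 83), -7)))) = Add(Add(6441, -9476), Mul(-1, Add(Rational(-102, 55), Rational(-7, 83)))) = Add(-3035, Mul(-1, Rational(-8851, 4565))) = Add(-3035, Rational(8851, 4565)) = Rational(-13845924, 4565)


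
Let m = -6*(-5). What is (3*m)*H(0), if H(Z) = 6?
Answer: 540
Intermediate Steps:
m = 30
(3*m)*H(0) = (3*30)*6 = 90*6 = 540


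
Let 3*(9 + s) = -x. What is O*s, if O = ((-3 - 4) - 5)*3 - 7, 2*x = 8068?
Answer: 174623/3 ≈ 58208.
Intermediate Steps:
x = 4034 (x = (½)*8068 = 4034)
O = -43 (O = (-7 - 5)*3 - 7 = -12*3 - 7 = -36 - 7 = -43)
s = -4061/3 (s = -9 + (-1*4034)/3 = -9 + (⅓)*(-4034) = -9 - 4034/3 = -4061/3 ≈ -1353.7)
O*s = -43*(-4061/3) = 174623/3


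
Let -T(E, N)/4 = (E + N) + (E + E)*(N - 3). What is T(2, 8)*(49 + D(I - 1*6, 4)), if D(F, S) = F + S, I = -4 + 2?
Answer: -5400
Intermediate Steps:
I = -2
T(E, N) = -4*E - 4*N - 8*E*(-3 + N) (T(E, N) = -4*((E + N) + (E + E)*(N - 3)) = -4*((E + N) + (2*E)*(-3 + N)) = -4*((E + N) + 2*E*(-3 + N)) = -4*(E + N + 2*E*(-3 + N)) = -4*E - 4*N - 8*E*(-3 + N))
T(2, 8)*(49 + D(I - 1*6, 4)) = (-4*8 + 20*2 - 8*2*8)*(49 + ((-2 - 1*6) + 4)) = (-32 + 40 - 128)*(49 + ((-2 - 6) + 4)) = -120*(49 + (-8 + 4)) = -120*(49 - 4) = -120*45 = -5400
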